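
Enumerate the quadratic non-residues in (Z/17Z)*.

3 5 6 7 10 11 12 14

Square k = 1,…,8 (k and 17−k give the same square):
1²=1, 2²=4, 3²=9, 4²=16, 5²≡8, 6²≡2, 7²≡15, 8²≡13 (mod 17).
The residues are {1, 2, 4, 8, 9, 13, 15, 16}; the non-residues are the remaining 8 nonzero classes.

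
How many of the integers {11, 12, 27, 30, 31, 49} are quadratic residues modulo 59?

(11/59) = -1 → non-residue.
(12/59) = +1 → QR.
(27/59) = +1 → QR.
(30/59) = -1 → non-residue.
(31/59) = -1 → non-residue.
(49/59) = +1 → QR.
Total quadratic residues among the 6: 3.

3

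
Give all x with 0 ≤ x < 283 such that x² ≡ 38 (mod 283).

Since 283 ≡ 3 (mod 4), a square root of 38 is 38^((283+1)/4) = 38^71 mod 283.
Repeated squaring: 38^2≡29, 38^4≡275, 38^8≡64, 38^16≡134, 38^32≡127, 38^64≡281 (mod 283).
38^71 = 38^(64+4+2+1) ≡ 86 (mod 283).
Check: 86² = 7396 ≡ 38 (mod 283). The two roots are 86 and 197.

86, 197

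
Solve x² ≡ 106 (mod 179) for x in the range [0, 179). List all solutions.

74, 105

Since 179 ≡ 3 (mod 4), a square root of 106 is 106^((179+1)/4) = 106^45 mod 179.
Repeated squaring: 106^2≡138, 106^4≡70, 106^8≡67, 106^16≡14, 106^32≡17 (mod 179).
106^45 = 106^(32+8+4+1) ≡ 74 (mod 179).
Check: 74² = 5476 ≡ 106 (mod 179). The two roots are 74 and 105.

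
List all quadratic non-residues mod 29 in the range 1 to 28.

Square k = 1,…,14 (k and 29−k give the same square):
1²=1, 2²=4, 3²=9, 4²=16, 5²=25, 6²≡7, 7²≡20, 8²≡6, 9²≡23, 10²≡13, 11²≡5, 12²≡28, 13²≡24, 14²≡22 (mod 29).
The residues are {1, 4, 5, 6, 7, 9, 13, 16, 20, 22, 23, 24, 25, 28}; the non-residues are the remaining 14 nonzero classes.

2,3,8,10,11,12,14,15,17,18,19,21,26,27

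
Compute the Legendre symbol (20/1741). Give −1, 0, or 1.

Pull out 2^2: since 1741 ≡ 5 (mod 8), (2/1741) = -1, so (2/1741)^2 = +1.
Reciprocity: 5 ≡ 1 and 1741 ≡ 1 (mod 4), so (5/1741) = +(1741/5).
Reduce top mod 5: now compute (1/5).
Reached (1/5) = 1. Collecting the sign flips along the way, the symbol is +1.

1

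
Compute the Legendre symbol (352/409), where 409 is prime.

-1

Euler's criterion: (352/409) ≡ 352^204 (mod 409).
352^2 ≡ 386 (mod 409)
352^4 ≡ 120 (mod 409)
352^8 ≡ 85 (mod 409)
352^16 ≡ 272 (mod 409)
352^32 ≡ 364 (mod 409)
352^64 ≡ 389 (mod 409)
352^128 ≡ 400 (mod 409)
352^204 = 352^(128+64+8+4) ≡ 408 (mod 409).
Result is 408 ≡ −1, so (352/409) = −1.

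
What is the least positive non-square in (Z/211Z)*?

2

(2/211) = −1, so 2 is the smallest positive non-residue mod 211.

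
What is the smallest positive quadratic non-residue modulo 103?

(2/103) = +1, so 2 is a residue.
(3/103) = −1, so 3 is the smallest positive non-residue mod 103.

3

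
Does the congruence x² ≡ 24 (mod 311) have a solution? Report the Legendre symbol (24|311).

Pull out 2^3: since 311 ≡ 7 (mod 8), (2/311) = +1, so (2/311)^3 = +1.
Reciprocity: 3 ≡ 3 and 311 ≡ 3 (mod 4), so (3/311) = −(311/3).
Reduce top mod 3: now compute (2/3).
Pull out 2: since 3 ≡ 3 (mod 8), (2/3) = -1.
Reached (1/3) = 1. Collecting the sign flips along the way, the symbol is +1.

1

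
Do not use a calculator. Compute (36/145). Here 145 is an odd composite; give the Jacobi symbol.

1

Pull out 2^2: since 145 ≡ 1 (mod 8), (2/145) = +1, so (2/145)^2 = +1.
Reciprocity: 9 ≡ 1 and 145 ≡ 1 (mod 4), so (9/145) = +(145/9).
Reduce top mod 9: now compute (1/9).
Reached (1/9) = 1. Collecting the sign flips along the way, the symbol is +1.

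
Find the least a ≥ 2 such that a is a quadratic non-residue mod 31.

3

(2/31) = +1, so 2 is a residue.
(3/31) = −1, so 3 is the smallest positive non-residue mod 31.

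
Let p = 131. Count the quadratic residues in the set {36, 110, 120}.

1

(36/131) = +1 → QR.
(110/131) = -1 → non-residue.
(120/131) = -1 → non-residue.
Total quadratic residues among the 3: 1.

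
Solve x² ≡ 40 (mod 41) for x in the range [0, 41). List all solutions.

9, 32

41 ≡ 1 (mod 4), so we find a root by search.
Trying successive values, 9² = 81 ≡ 40 (mod 41). The other root is 41 − 9 = 32.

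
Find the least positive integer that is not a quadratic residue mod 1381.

2

(2/1381) = −1, so 2 is the smallest positive non-residue mod 1381.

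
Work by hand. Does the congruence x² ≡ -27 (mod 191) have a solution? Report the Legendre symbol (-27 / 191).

Euler's criterion: (-27/191) ≡ 164^95 (mod 191).
164^2 ≡ 156 (mod 191)
164^4 ≡ 79 (mod 191)
164^8 ≡ 129 (mod 191)
164^16 ≡ 24 (mod 191)
164^32 ≡ 3 (mod 191)
164^64 ≡ 9 (mod 191)
164^95 = 164^(64+16+8+4+2+1) ≡ 190 (mod 191).
Result is 190 ≡ −1, so (-27/191) = −1.

-1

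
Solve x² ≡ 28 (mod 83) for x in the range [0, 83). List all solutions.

32, 51

Since 83 ≡ 3 (mod 4), a square root of 28 is 28^((83+1)/4) = 28^21 mod 83.
Repeated squaring: 28^2≡37, 28^4≡41, 28^8≡21, 28^16≡26 (mod 83).
28^21 = 28^(16+4+1) ≡ 51 (mod 83).
Check: 51² = 2601 ≡ 28 (mod 83). The two roots are 32 and 51.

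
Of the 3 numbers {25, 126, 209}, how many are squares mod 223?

(25/223) = +1 → QR.
(126/223) = +1 → QR.
(209/223) = -1 → non-residue.
Total quadratic residues among the 3: 2.

2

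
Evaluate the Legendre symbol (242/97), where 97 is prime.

First reduce: 242 ≡ 48 (mod 97).
Pull out 2^4: since 97 ≡ 1 (mod 8), (2/97) = +1, so (2/97)^4 = +1.
Reciprocity: 3 ≡ 3 and 97 ≡ 1 (mod 4), so (3/97) = +(97/3).
Reduce top mod 3: now compute (1/3).
Reached (1/3) = 1. Collecting the sign flips along the way, the symbol is +1.

1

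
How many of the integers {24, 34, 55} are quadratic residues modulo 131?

2

(24/131) = -1 → non-residue.
(34/131) = +1 → QR.
(55/131) = +1 → QR.
Total quadratic residues among the 3: 2.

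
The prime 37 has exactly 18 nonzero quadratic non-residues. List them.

Square k = 1,…,18 (k and 37−k give the same square):
1²=1, 2²=4, 3²=9, 4²=16, 5²=25, 6²=36, 7²≡12, 8²≡27, 9²≡7, 10²≡26, 11²≡10, 12²≡33, 13²≡21, 14²≡11, 15²≡3, 16²≡34, 17²≡30, 18²≡28 (mod 37).
The residues are {1, 3, 4, 7, 9, 10, 11, 12, 16, 21, 25, 26, 27, 28, 30, 33, 34, 36}; the non-residues are the remaining 18 nonzero classes.

2,5,6,8,13,14,15,17,18,19,20,22,23,24,29,31,32,35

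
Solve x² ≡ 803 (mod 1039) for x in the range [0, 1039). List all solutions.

459, 580

Since 1039 ≡ 3 (mod 4), a square root of 803 is 803^((1039+1)/4) = 803^260 mod 1039.
Repeated squaring: 803^2≡629, 803^4≡821, 803^8≡769, 803^16≡170, 803^32≡847, 803^64≡499, 803^128≡680, 803^256≡45 (mod 1039).
803^260 = 803^(256+4) ≡ 580 (mod 1039).
Check: 580² = 336400 ≡ 803 (mod 1039). The two roots are 459 and 580.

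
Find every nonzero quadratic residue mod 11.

1, 3, 4, 5, 9

Square k = 1,…,5 (k and 11−k give the same square):
1²=1, 2²=4, 3²=9, 4²≡5, 5²≡3 (mod 11).
So the quadratic residues mod 11 are {1, 3, 4, 5, 9}.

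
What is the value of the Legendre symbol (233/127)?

First reduce: 233 ≡ 106 (mod 127).
Pull out 2: since 127 ≡ 7 (mod 8), (2/127) = +1.
Reciprocity: 53 ≡ 1 and 127 ≡ 3 (mod 4), so (53/127) = +(127/53).
Reduce top mod 53: now compute (21/53).
Reciprocity: 21 ≡ 1 and 53 ≡ 1 (mod 4), so (21/53) = +(53/21).
Reduce top mod 21: now compute (11/21).
Reciprocity: 11 ≡ 3 and 21 ≡ 1 (mod 4), so (11/21) = +(21/11).
Reduce top mod 11: now compute (10/11).
Pull out 2: since 11 ≡ 3 (mod 8), (2/11) = -1.
Reciprocity: 5 ≡ 1 and 11 ≡ 3 (mod 4), so (5/11) = +(11/5).
Reduce top mod 5: now compute (1/5).
Reached (1/5) = 1. Collecting the sign flips along the way, the symbol is -1.

-1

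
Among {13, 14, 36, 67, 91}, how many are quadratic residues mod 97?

2

(13/97) = -1 → non-residue.
(14/97) = -1 → non-residue.
(36/97) = +1 → QR.
(67/97) = -1 → non-residue.
(91/97) = +1 → QR.
Total quadratic residues among the 5: 2.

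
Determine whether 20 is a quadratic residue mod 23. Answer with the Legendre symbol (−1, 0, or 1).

-1

Pull out 2^2: since 23 ≡ 7 (mod 8), (2/23) = +1, so (2/23)^2 = +1.
Reciprocity: 5 ≡ 1 and 23 ≡ 3 (mod 4), so (5/23) = +(23/5).
Reduce top mod 5: now compute (3/5).
Reciprocity: 3 ≡ 3 and 5 ≡ 1 (mod 4), so (3/5) = +(5/3).
Reduce top mod 3: now compute (2/3).
Pull out 2: since 3 ≡ 3 (mod 8), (2/3) = -1.
Reached (1/3) = 1. Collecting the sign flips along the way, the symbol is -1.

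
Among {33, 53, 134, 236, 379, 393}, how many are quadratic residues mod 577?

(33/577) = +1 → QR.
(53/577) = +1 → QR.
(134/577) = -1 → non-residue.
(236/577) = +1 → QR.
(379/577) = +1 → QR.
(393/577) = +1 → QR.
Total quadratic residues among the 6: 5.

5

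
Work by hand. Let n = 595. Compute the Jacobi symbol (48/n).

Pull out 2^4: since 595 ≡ 3 (mod 8), (2/595) = -1, so (2/595)^4 = +1.
Reciprocity: 3 ≡ 3 and 595 ≡ 3 (mod 4), so (3/595) = −(595/3).
Reduce top mod 3: now compute (1/3).
Reached (1/3) = 1. Collecting the sign flips along the way, the symbol is -1.

-1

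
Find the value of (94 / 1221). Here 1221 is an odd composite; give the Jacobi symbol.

Pull out 2: since 1221 ≡ 5 (mod 8), (2/1221) = -1.
Reciprocity: 47 ≡ 3 and 1221 ≡ 1 (mod 4), so (47/1221) = +(1221/47).
Reduce top mod 47: now compute (46/47).
Pull out 2: since 47 ≡ 7 (mod 8), (2/47) = +1.
Reciprocity: 23 ≡ 3 and 47 ≡ 3 (mod 4), so (23/47) = −(47/23).
Reduce top mod 23: now compute (1/23).
Reached (1/23) = 1. Collecting the sign flips along the way, the symbol is +1.

1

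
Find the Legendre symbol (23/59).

-1

Euler's criterion: (23/59) ≡ 23^29 (mod 59).
23^2 ≡ 57 (mod 59)
23^4 ≡ 4 (mod 59)
23^8 ≡ 16 (mod 59)
23^16 ≡ 20 (mod 59)
23^29 = 23^(16+8+4+1) ≡ 58 (mod 59).
Result is 58 ≡ −1, so (23/59) = −1.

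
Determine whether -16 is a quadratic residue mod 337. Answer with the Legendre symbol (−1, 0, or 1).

1

Euler's criterion: (-16/337) ≡ 321^168 (mod 337).
321^2 ≡ 256 (mod 337)
321^4 ≡ 158 (mod 337)
321^8 ≡ 26 (mod 337)
321^16 ≡ 2 (mod 337)
321^32 ≡ 4 (mod 337)
321^64 ≡ 16 (mod 337)
321^128 ≡ 256 (mod 337)
321^168 = 321^(128+32+8) ≡ 1 (mod 337).
Result is 1, so (-16/337) = 1.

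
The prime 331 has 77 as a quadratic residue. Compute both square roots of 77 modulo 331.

121, 210

Since 331 ≡ 3 (mod 4), a square root of 77 is 77^((331+1)/4) = 77^83 mod 331.
Repeated squaring: 77^2≡302, 77^4≡179, 77^8≡265, 77^16≡53, 77^32≡161, 77^64≡103 (mod 331).
77^83 = 77^(64+16+2+1) ≡ 121 (mod 331).
Check: 121² = 14641 ≡ 77 (mod 331). The two roots are 121 and 210.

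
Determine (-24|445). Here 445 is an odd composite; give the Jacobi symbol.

First reduce: -24 ≡ 421 (mod 445).
Reciprocity: 421 ≡ 1 and 445 ≡ 1 (mod 4), so (421/445) = +(445/421).
Reduce top mod 421: now compute (24/421).
Pull out 2^3: since 421 ≡ 5 (mod 8), (2/421) = -1, so (2/421)^3 = -1.
Reciprocity: 3 ≡ 3 and 421 ≡ 1 (mod 4), so (3/421) = +(421/3).
Reduce top mod 3: now compute (1/3).
Reached (1/3) = 1. Collecting the sign flips along the way, the symbol is -1.

-1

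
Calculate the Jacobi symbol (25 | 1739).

1

Reciprocity: 25 ≡ 1 and 1739 ≡ 3 (mod 4), so (25/1739) = +(1739/25).
Reduce top mod 25: now compute (14/25).
Pull out 2: since 25 ≡ 1 (mod 8), (2/25) = +1.
Reciprocity: 7 ≡ 3 and 25 ≡ 1 (mod 4), so (7/25) = +(25/7).
Reduce top mod 7: now compute (4/7).
Pull out 2^2: since 7 ≡ 7 (mod 8), (2/7) = +1, so (2/7)^2 = +1.
Reached (1/7) = 1. Collecting the sign flips along the way, the symbol is +1.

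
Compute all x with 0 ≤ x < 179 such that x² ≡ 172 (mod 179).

72, 107

Since 179 ≡ 3 (mod 4), a square root of 172 is 172^((179+1)/4) = 172^45 mod 179.
Repeated squaring: 172^2≡49, 172^4≡74, 172^8≡106, 172^16≡138, 172^32≡70 (mod 179).
172^45 = 172^(32+8+4+1) ≡ 107 (mod 179).
Check: 107² = 11449 ≡ 172 (mod 179). The two roots are 72 and 107.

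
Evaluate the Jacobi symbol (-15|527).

1

First reduce: -15 ≡ 512 (mod 527).
Pull out 2^9: since 527 ≡ 7 (mod 8), (2/527) = +1, so (2/527)^9 = +1.
Reached (1/527) = 1. Collecting the sign flips along the way, the symbol is +1.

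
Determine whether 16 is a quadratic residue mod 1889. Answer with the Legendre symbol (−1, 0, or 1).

1

Pull out 2^4: since 1889 ≡ 1 (mod 8), (2/1889) = +1, so (2/1889)^4 = +1.
Reached (1/1889) = 1. Collecting the sign flips along the way, the symbol is +1.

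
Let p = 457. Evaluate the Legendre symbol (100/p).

Pull out 2^2: since 457 ≡ 1 (mod 8), (2/457) = +1, so (2/457)^2 = +1.
Reciprocity: 25 ≡ 1 and 457 ≡ 1 (mod 4), so (25/457) = +(457/25).
Reduce top mod 25: now compute (7/25).
Reciprocity: 7 ≡ 3 and 25 ≡ 1 (mod 4), so (7/25) = +(25/7).
Reduce top mod 7: now compute (4/7).
Pull out 2^2: since 7 ≡ 7 (mod 8), (2/7) = +1, so (2/7)^2 = +1.
Reached (1/7) = 1. Collecting the sign flips along the way, the symbol is +1.

1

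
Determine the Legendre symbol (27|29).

Euler's criterion: (27/29) ≡ 27^14 (mod 29).
27^2 ≡ 4 (mod 29)
27^4 ≡ 16 (mod 29)
27^8 ≡ 24 (mod 29)
27^14 = 27^(8+4+2) ≡ 28 (mod 29).
Result is 28 ≡ −1, so (27/29) = −1.

-1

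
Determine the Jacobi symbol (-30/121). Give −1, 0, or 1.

First reduce: -30 ≡ 91 (mod 121).
Reciprocity: 91 ≡ 3 and 121 ≡ 1 (mod 4), so (91/121) = +(121/91).
Reduce top mod 91: now compute (30/91).
Pull out 2: since 91 ≡ 3 (mod 8), (2/91) = -1.
Reciprocity: 15 ≡ 3 and 91 ≡ 3 (mod 4), so (15/91) = −(91/15).
Reduce top mod 15: now compute (1/15).
Reached (1/15) = 1. Collecting the sign flips along the way, the symbol is +1.

1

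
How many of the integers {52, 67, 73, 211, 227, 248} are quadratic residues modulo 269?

(52/269) = +1 → QR.
(67/269) = +1 → QR.
(73/269) = +1 → QR.
(211/269) = +1 → QR.
(227/269) = -1 → non-residue.
(248/269) = +1 → QR.
Total quadratic residues among the 6: 5.

5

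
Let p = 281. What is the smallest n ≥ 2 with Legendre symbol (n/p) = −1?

3

(2/281) = +1, so 2 is a residue.
(3/281) = −1, so 3 is the smallest positive non-residue mod 281.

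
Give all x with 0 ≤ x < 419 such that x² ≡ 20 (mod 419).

82, 337

Since 419 ≡ 3 (mod 4), a square root of 20 is 20^((419+1)/4) = 20^105 mod 419.
Repeated squaring: 20^2≡400, 20^4≡361, 20^8≡12, 20^16≡144, 20^32≡205, 20^64≡125 (mod 419).
20^105 = 20^(64+32+8+1) ≡ 337 (mod 419).
Check: 337² = 113569 ≡ 20 (mod 419). The two roots are 82 and 337.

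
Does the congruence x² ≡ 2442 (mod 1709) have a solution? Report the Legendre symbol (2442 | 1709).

First reduce: 2442 ≡ 733 (mod 1709).
Reciprocity: 733 ≡ 1 and 1709 ≡ 1 (mod 4), so (733/1709) = +(1709/733).
Reduce top mod 733: now compute (243/733).
Reciprocity: 243 ≡ 3 and 733 ≡ 1 (mod 4), so (243/733) = +(733/243).
Reduce top mod 243: now compute (4/243).
Pull out 2^2: since 243 ≡ 3 (mod 8), (2/243) = -1, so (2/243)^2 = +1.
Reached (1/243) = 1. Collecting the sign flips along the way, the symbol is +1.

1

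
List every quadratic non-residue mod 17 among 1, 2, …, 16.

Square k = 1,…,8 (k and 17−k give the same square):
1²=1, 2²=4, 3²=9, 4²=16, 5²≡8, 6²≡2, 7²≡15, 8²≡13 (mod 17).
The residues are {1, 2, 4, 8, 9, 13, 15, 16}; the non-residues are the remaining 8 nonzero classes.

3,5,6,7,10,11,12,14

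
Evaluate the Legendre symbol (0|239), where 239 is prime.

0

Top reduces to 0: gcd > 1, so the symbol is 0.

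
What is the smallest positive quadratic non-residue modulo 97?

5

(2/97) = +1, so 2 is a residue.
(3/97) = +1, so 3 is a residue.
(4/97) = +1, so 4 is a residue.
(5/97) = −1, so 5 is the smallest positive non-residue mod 97.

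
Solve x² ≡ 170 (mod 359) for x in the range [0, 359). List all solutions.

Since 359 ≡ 3 (mod 4), a square root of 170 is 170^((359+1)/4) = 170^90 mod 359.
Repeated squaring: 170^2≡180, 170^4≡90, 170^8≡202, 170^16≡237, 170^32≡165, 170^64≡300 (mod 359).
170^90 = 170^(64+16+8+2) ≡ 23 (mod 359).
Check: 23² = 529 ≡ 170 (mod 359). The two roots are 23 and 336.

23, 336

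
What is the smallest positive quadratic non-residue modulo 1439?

(2/1439) = +1, so 2 is a residue.
(3/1439) = +1, so 3 is a residue.
(4/1439) = +1, so 4 is a residue.
(5/1439) = +1, so 5 is a residue.
(6/1439) = +1, so 6 is a residue.
(7/1439) = −1, so 7 is the smallest positive non-residue mod 1439.

7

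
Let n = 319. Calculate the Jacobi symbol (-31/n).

First reduce: -31 ≡ 288 (mod 319).
Pull out 2^5: since 319 ≡ 7 (mod 8), (2/319) = +1, so (2/319)^5 = +1.
Reciprocity: 9 ≡ 1 and 319 ≡ 3 (mod 4), so (9/319) = +(319/9).
Reduce top mod 9: now compute (4/9).
Pull out 2^2: since 9 ≡ 1 (mod 8), (2/9) = +1, so (2/9)^2 = +1.
Reached (1/9) = 1. Collecting the sign flips along the way, the symbol is +1.

1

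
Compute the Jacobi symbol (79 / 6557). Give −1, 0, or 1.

0

Reciprocity: 79 ≡ 3 and 6557 ≡ 1 (mod 4), so (79/6557) = +(6557/79).
Reduce top mod 79: now compute (0/79).
Top reduces to 0: gcd > 1, so the symbol is 0.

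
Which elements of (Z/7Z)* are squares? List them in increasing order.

1,2,4

Square k = 1,…,3 (k and 7−k give the same square):
1²=1, 2²=4, 3²≡2 (mod 7).
So the quadratic residues mod 7 are {1, 2, 4}.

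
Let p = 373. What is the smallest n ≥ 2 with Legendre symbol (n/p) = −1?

2

(2/373) = −1, so 2 is the smallest positive non-residue mod 373.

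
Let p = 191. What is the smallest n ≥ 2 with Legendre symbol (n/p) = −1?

7

(2/191) = +1, so 2 is a residue.
(3/191) = +1, so 3 is a residue.
(4/191) = +1, so 4 is a residue.
(5/191) = +1, so 5 is a residue.
(6/191) = +1, so 6 is a residue.
(7/191) = −1, so 7 is the smallest positive non-residue mod 191.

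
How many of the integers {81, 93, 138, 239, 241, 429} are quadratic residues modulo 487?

(81/487) = +1 → QR.
(93/487) = -1 → non-residue.
(138/487) = +1 → QR.
(239/487) = -1 → non-residue.
(241/487) = +1 → QR.
(429/487) = -1 → non-residue.
Total quadratic residues among the 6: 3.

3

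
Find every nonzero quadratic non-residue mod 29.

2, 3, 8, 10, 11, 12, 14, 15, 17, 18, 19, 21, 26, 27

Square k = 1,…,14 (k and 29−k give the same square):
1²=1, 2²=4, 3²=9, 4²=16, 5²=25, 6²≡7, 7²≡20, 8²≡6, 9²≡23, 10²≡13, 11²≡5, 12²≡28, 13²≡24, 14²≡22 (mod 29).
The residues are {1, 4, 5, 6, 7, 9, 13, 16, 20, 22, 23, 24, 25, 28}; the non-residues are the remaining 14 nonzero classes.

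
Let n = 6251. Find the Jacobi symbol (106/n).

Pull out 2: since 6251 ≡ 3 (mod 8), (2/6251) = -1.
Reciprocity: 53 ≡ 1 and 6251 ≡ 3 (mod 4), so (53/6251) = +(6251/53).
Reduce top mod 53: now compute (50/53).
Pull out 2: since 53 ≡ 5 (mod 8), (2/53) = -1.
Reciprocity: 25 ≡ 1 and 53 ≡ 1 (mod 4), so (25/53) = +(53/25).
Reduce top mod 25: now compute (3/25).
Reciprocity: 3 ≡ 3 and 25 ≡ 1 (mod 4), so (3/25) = +(25/3).
Reduce top mod 3: now compute (1/3).
Reached (1/3) = 1. Collecting the sign flips along the way, the symbol is +1.

1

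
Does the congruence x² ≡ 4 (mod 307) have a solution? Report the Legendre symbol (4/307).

Euler's criterion: (4/307) ≡ 4^153 (mod 307).
4^2 ≡ 16 (mod 307)
4^4 ≡ 256 (mod 307)
4^8 ≡ 145 (mod 307)
4^16 ≡ 149 (mod 307)
4^32 ≡ 97 (mod 307)
4^64 ≡ 199 (mod 307)
4^128 ≡ 305 (mod 307)
4^153 = 4^(128+16+8+1) ≡ 1 (mod 307).
Result is 1, so (4/307) = 1.

1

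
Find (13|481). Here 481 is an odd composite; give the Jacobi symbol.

Reciprocity: 13 ≡ 1 and 481 ≡ 1 (mod 4), so (13/481) = +(481/13).
Reduce top mod 13: now compute (0/13).
Top reduces to 0: gcd > 1, so the symbol is 0.

0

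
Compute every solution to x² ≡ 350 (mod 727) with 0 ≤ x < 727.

99, 628

Since 727 ≡ 3 (mod 4), a square root of 350 is 350^((727+1)/4) = 350^182 mod 727.
Repeated squaring: 350^2≡364, 350^4≡182, 350^8≡409, 350^16≡71, 350^32≡679, 350^64≡123, 350^128≡589 (mod 727).
350^182 = 350^(128+32+16+4+2) ≡ 628 (mod 727).
Check: 628² = 394384 ≡ 350 (mod 727). The two roots are 99 and 628.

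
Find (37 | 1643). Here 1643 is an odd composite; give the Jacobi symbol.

Reciprocity: 37 ≡ 1 and 1643 ≡ 3 (mod 4), so (37/1643) = +(1643/37).
Reduce top mod 37: now compute (15/37).
Reciprocity: 15 ≡ 3 and 37 ≡ 1 (mod 4), so (15/37) = +(37/15).
Reduce top mod 15: now compute (7/15).
Reciprocity: 7 ≡ 3 and 15 ≡ 3 (mod 4), so (7/15) = −(15/7).
Reduce top mod 7: now compute (1/7).
Reached (1/7) = 1. Collecting the sign flips along the way, the symbol is -1.

-1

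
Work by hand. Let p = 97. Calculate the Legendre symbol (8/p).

Pull out 2^3: since 97 ≡ 1 (mod 8), (2/97) = +1, so (2/97)^3 = +1.
Reached (1/97) = 1. Collecting the sign flips along the way, the symbol is +1.

1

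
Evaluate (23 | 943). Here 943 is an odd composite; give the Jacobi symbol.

Reciprocity: 23 ≡ 3 and 943 ≡ 3 (mod 4), so (23/943) = −(943/23).
Reduce top mod 23: now compute (0/23).
Top reduces to 0: gcd > 1, so the symbol is 0.

0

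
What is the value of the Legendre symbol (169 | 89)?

Euler's criterion: (169/89) ≡ 80^44 (mod 89).
80^2 ≡ 81 (mod 89)
80^4 ≡ 64 (mod 89)
80^8 ≡ 2 (mod 89)
80^16 ≡ 4 (mod 89)
80^32 ≡ 16 (mod 89)
80^44 = 80^(32+8+4) ≡ 1 (mod 89).
Result is 1, so (169/89) = 1.

1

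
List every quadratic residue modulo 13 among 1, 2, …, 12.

1 3 4 9 10 12

Square k = 1,…,6 (k and 13−k give the same square):
1²=1, 2²=4, 3²=9, 4²≡3, 5²≡12, 6²≡10 (mod 13).
So the quadratic residues mod 13 are {1, 3, 4, 9, 10, 12}.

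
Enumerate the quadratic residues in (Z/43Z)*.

Square k = 1,…,21 (k and 43−k give the same square):
1²=1, 2²=4, 3²=9, 4²=16, 5²=25, 6²=36, 7²≡6, 8²≡21, 9²≡38, 10²≡14, 11²≡35, 12²≡15, 13²≡40, 14²≡24, 15²≡10, 16²≡41, 17²≡31, 18²≡23, 19²≡17, 20²≡13, 21²≡11 (mod 43).
So the quadratic residues mod 43 are {1, 4, 6, 9, 10, 11, 13, 14, 15, 16, 17, 21, 23, 24, 25, 31, 35, 36, 38, 40, 41}.

1,4,6,9,10,11,13,14,15,16,17,21,23,24,25,31,35,36,38,40,41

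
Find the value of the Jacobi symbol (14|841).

1

Pull out 2: since 841 ≡ 1 (mod 8), (2/841) = +1.
Reciprocity: 7 ≡ 3 and 841 ≡ 1 (mod 4), so (7/841) = +(841/7).
Reduce top mod 7: now compute (1/7).
Reached (1/7) = 1. Collecting the sign flips along the way, the symbol is +1.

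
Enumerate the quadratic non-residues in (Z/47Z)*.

Square k = 1,…,23 (k and 47−k give the same square):
1²=1, 2²=4, 3²=9, 4²=16, 5²=25, 6²=36, 7²≡2, 8²≡17, 9²≡34, 10²≡6, 11²≡27, 12²≡3, 13²≡28, 14²≡8, 15²≡37, 16²≡21, 17²≡7, 18²≡42, 19²≡32, 20²≡24, 21²≡18, 22²≡14, 23²≡12 (mod 47).
The residues are {1, 2, 3, 4, 6, 7, 8, 9, 12, 14, 16, 17, 18, 21, 24, 25, 27, 28, 32, 34, 36, 37, 42}; the non-residues are the remaining 23 nonzero classes.

5,10,11,13,15,19,20,22,23,26,29,30,31,33,35,38,39,40,41,43,44,45,46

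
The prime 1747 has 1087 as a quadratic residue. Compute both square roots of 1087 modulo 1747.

848, 899

Since 1747 ≡ 3 (mod 4), a square root of 1087 is 1087^((1747+1)/4) = 1087^437 mod 1747.
Repeated squaring: 1087^2≡597, 1087^4≡21, 1087^8≡441, 1087^16≡564, 1087^32≡142, 1087^64≡947, 1087^128≡598, 1087^256≡1216 (mod 1747).
1087^437 = 1087^(256+128+32+16+4+1) ≡ 899 (mod 1747).
Check: 899² = 808201 ≡ 1087 (mod 1747). The two roots are 848 and 899.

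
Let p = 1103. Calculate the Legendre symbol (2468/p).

-1

Euler's criterion: (2468/1103) ≡ 262^551 (mod 1103).
262^2 ≡ 258 (mod 1103)
262^4 ≡ 384 (mod 1103)
262^8 ≡ 757 (mod 1103)
262^16 ≡ 592 (mod 1103)
262^32 ≡ 813 (mod 1103)
262^64 ≡ 272 (mod 1103)
262^128 ≡ 83 (mod 1103)
262^256 ≡ 271 (mod 1103)
262^512 ≡ 643 (mod 1103)
262^551 = 262^(512+32+4+2+1) ≡ 1102 (mod 1103).
Result is 1102 ≡ −1, so (2468/1103) = −1.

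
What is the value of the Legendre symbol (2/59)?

Pull out 2: since 59 ≡ 3 (mod 8), (2/59) = -1.
Reached (1/59) = 1. Collecting the sign flips along the way, the symbol is -1.

-1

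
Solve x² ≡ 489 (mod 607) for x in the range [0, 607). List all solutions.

Since 607 ≡ 3 (mod 4), a square root of 489 is 489^((607+1)/4) = 489^152 mod 607.
Repeated squaring: 489^2≡570, 489^4≡155, 489^8≡352, 489^16≡76, 489^32≡313, 489^64≡242, 489^128≡292 (mod 607).
489^152 = 489^(128+16+8) ≡ 101 (mod 607).
Check: 101² = 10201 ≡ 489 (mod 607). The two roots are 101 and 506.

101, 506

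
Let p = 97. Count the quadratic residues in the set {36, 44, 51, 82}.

2

(36/97) = +1 → QR.
(44/97) = +1 → QR.
(51/97) = -1 → non-residue.
(82/97) = -1 → non-residue.
Total quadratic residues among the 4: 2.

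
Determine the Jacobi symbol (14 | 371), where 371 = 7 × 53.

0

Pull out 2: since 371 ≡ 3 (mod 8), (2/371) = -1.
Reciprocity: 7 ≡ 3 and 371 ≡ 3 (mod 4), so (7/371) = −(371/7).
Reduce top mod 7: now compute (0/7).
Top reduces to 0: gcd > 1, so the symbol is 0.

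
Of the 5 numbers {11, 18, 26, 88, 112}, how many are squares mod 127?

(11/127) = +1 → QR.
(18/127) = +1 → QR.
(26/127) = +1 → QR.
(88/127) = +1 → QR.
(112/127) = -1 → non-residue.
Total quadratic residues among the 5: 4.

4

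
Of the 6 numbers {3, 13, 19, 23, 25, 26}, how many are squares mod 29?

(3/29) = -1 → non-residue.
(13/29) = +1 → QR.
(19/29) = -1 → non-residue.
(23/29) = +1 → QR.
(25/29) = +1 → QR.
(26/29) = -1 → non-residue.
Total quadratic residues among the 6: 3.

3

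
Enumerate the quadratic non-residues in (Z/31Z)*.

3, 6, 11, 12, 13, 15, 17, 21, 22, 23, 24, 26, 27, 29, 30

Square k = 1,…,15 (k and 31−k give the same square):
1²=1, 2²=4, 3²=9, 4²=16, 5²=25, 6²≡5, 7²≡18, 8²≡2, 9²≡19, 10²≡7, 11²≡28, 12²≡20, 13²≡14, 14²≡10, 15²≡8 (mod 31).
The residues are {1, 2, 4, 5, 7, 8, 9, 10, 14, 16, 18, 19, 20, 25, 28}; the non-residues are the remaining 15 nonzero classes.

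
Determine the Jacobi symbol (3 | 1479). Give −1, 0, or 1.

Reciprocity: 3 ≡ 3 and 1479 ≡ 3 (mod 4), so (3/1479) = −(1479/3).
Reduce top mod 3: now compute (0/3).
Top reduces to 0: gcd > 1, so the symbol is 0.

0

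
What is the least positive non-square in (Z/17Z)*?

3

(2/17) = +1, so 2 is a residue.
(3/17) = −1, so 3 is the smallest positive non-residue mod 17.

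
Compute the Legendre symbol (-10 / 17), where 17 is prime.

First reduce: -10 ≡ 7 (mod 17).
Reciprocity: 7 ≡ 3 and 17 ≡ 1 (mod 4), so (7/17) = +(17/7).
Reduce top mod 7: now compute (3/7).
Reciprocity: 3 ≡ 3 and 7 ≡ 3 (mod 4), so (3/7) = −(7/3).
Reduce top mod 3: now compute (1/3).
Reached (1/3) = 1. Collecting the sign flips along the way, the symbol is -1.

-1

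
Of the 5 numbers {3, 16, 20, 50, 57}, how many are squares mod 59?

(3/59) = +1 → QR.
(16/59) = +1 → QR.
(20/59) = +1 → QR.
(50/59) = -1 → non-residue.
(57/59) = +1 → QR.
Total quadratic residues among the 5: 4.

4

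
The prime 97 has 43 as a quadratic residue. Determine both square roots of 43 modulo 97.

97 ≡ 1 (mod 4), so we find a root by search.
Trying successive values, 25² = 625 ≡ 43 (mod 97). The other root is 97 − 25 = 72.

25, 72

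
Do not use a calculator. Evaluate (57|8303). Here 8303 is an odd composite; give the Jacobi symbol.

0

Reciprocity: 57 ≡ 1 and 8303 ≡ 3 (mod 4), so (57/8303) = +(8303/57).
Reduce top mod 57: now compute (38/57).
Pull out 2: since 57 ≡ 1 (mod 8), (2/57) = +1.
Reciprocity: 19 ≡ 3 and 57 ≡ 1 (mod 4), so (19/57) = +(57/19).
Reduce top mod 19: now compute (0/19).
Top reduces to 0: gcd > 1, so the symbol is 0.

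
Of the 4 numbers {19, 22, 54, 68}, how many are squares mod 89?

2

(19/89) = -1 → non-residue.
(22/89) = +1 → QR.
(54/89) = -1 → non-residue.
(68/89) = +1 → QR.
Total quadratic residues among the 4: 2.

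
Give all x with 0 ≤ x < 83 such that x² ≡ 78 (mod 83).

Since 83 ≡ 3 (mod 4), a square root of 78 is 78^((83+1)/4) = 78^21 mod 83.
Repeated squaring: 78^2≡25, 78^4≡44, 78^8≡27, 78^16≡65 (mod 83).
78^21 = 78^(16+4+1) ≡ 59 (mod 83).
Check: 59² = 3481 ≡ 78 (mod 83). The two roots are 24 and 59.

24, 59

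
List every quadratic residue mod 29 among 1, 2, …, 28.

Square k = 1,…,14 (k and 29−k give the same square):
1²=1, 2²=4, 3²=9, 4²=16, 5²=25, 6²≡7, 7²≡20, 8²≡6, 9²≡23, 10²≡13, 11²≡5, 12²≡28, 13²≡24, 14²≡22 (mod 29).
So the quadratic residues mod 29 are {1, 4, 5, 6, 7, 9, 13, 16, 20, 22, 23, 24, 25, 28}.

1 4 5 6 7 9 13 16 20 22 23 24 25 28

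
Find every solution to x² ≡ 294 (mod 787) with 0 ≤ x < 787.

Since 787 ≡ 3 (mod 4), a square root of 294 is 294^((787+1)/4) = 294^197 mod 787.
Repeated squaring: 294^2≡653, 294^4≡642, 294^8≡563, 294^16≡595, 294^32≡662, 294^64≡672, 294^128≡633 (mod 787).
294^197 = 294^(128+64+4+1) ≡ 457 (mod 787).
Check: 457² = 208849 ≡ 294 (mod 787). The two roots are 330 and 457.

330, 457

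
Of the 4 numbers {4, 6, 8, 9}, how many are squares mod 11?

2

(4/11) = +1 → QR.
(6/11) = -1 → non-residue.
(8/11) = -1 → non-residue.
(9/11) = +1 → QR.
Total quadratic residues among the 4: 2.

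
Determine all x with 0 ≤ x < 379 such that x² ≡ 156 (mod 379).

53, 326

Since 379 ≡ 3 (mod 4), a square root of 156 is 156^((379+1)/4) = 156^95 mod 379.
Repeated squaring: 156^2≡80, 156^4≡336, 156^8≡333, 156^16≡221, 156^32≡329, 156^64≡226 (mod 379).
156^95 = 156^(64+16+8+4+2+1) ≡ 326 (mod 379).
Check: 326² = 106276 ≡ 156 (mod 379). The two roots are 53 and 326.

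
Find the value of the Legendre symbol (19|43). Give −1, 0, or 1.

-1

Reciprocity: 19 ≡ 3 and 43 ≡ 3 (mod 4), so (19/43) = −(43/19).
Reduce top mod 19: now compute (5/19).
Reciprocity: 5 ≡ 1 and 19 ≡ 3 (mod 4), so (5/19) = +(19/5).
Reduce top mod 5: now compute (4/5).
Pull out 2^2: since 5 ≡ 5 (mod 8), (2/5) = -1, so (2/5)^2 = +1.
Reached (1/5) = 1. Collecting the sign flips along the way, the symbol is -1.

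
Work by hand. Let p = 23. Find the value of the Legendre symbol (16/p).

1

Pull out 2^4: since 23 ≡ 7 (mod 8), (2/23) = +1, so (2/23)^4 = +1.
Reached (1/23) = 1. Collecting the sign flips along the way, the symbol is +1.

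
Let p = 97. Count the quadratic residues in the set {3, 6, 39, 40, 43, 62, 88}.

(3/97) = +1 → QR.
(6/97) = +1 → QR.
(39/97) = -1 → non-residue.
(40/97) = -1 → non-residue.
(43/97) = +1 → QR.
(62/97) = +1 → QR.
(88/97) = +1 → QR.
Total quadratic residues among the 7: 5.

5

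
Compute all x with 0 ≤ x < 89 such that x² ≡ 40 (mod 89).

29, 60

89 ≡ 1 (mod 4), so we find a root by search.
Trying successive values, 29² = 841 ≡ 40 (mod 89). The other root is 89 − 29 = 60.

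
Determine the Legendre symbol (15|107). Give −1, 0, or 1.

-1

Euler's criterion: (15/107) ≡ 15^53 (mod 107).
15^2 ≡ 11 (mod 107)
15^4 ≡ 14 (mod 107)
15^8 ≡ 89 (mod 107)
15^16 ≡ 3 (mod 107)
15^32 ≡ 9 (mod 107)
15^53 = 15^(32+16+4+1) ≡ 106 (mod 107).
Result is 106 ≡ −1, so (15/107) = −1.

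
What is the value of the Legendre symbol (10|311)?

Pull out 2: since 311 ≡ 7 (mod 8), (2/311) = +1.
Reciprocity: 5 ≡ 1 and 311 ≡ 3 (mod 4), so (5/311) = +(311/5).
Reduce top mod 5: now compute (1/5).
Reached (1/5) = 1. Collecting the sign flips along the way, the symbol is +1.

1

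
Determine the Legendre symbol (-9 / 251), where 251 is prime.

-1

First reduce: -9 ≡ 242 (mod 251).
Pull out 2: since 251 ≡ 3 (mod 8), (2/251) = -1.
Reciprocity: 121 ≡ 1 and 251 ≡ 3 (mod 4), so (121/251) = +(251/121).
Reduce top mod 121: now compute (9/121).
Reciprocity: 9 ≡ 1 and 121 ≡ 1 (mod 4), so (9/121) = +(121/9).
Reduce top mod 9: now compute (4/9).
Pull out 2^2: since 9 ≡ 1 (mod 8), (2/9) = +1, so (2/9)^2 = +1.
Reached (1/9) = 1. Collecting the sign flips along the way, the symbol is -1.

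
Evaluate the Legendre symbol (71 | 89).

1

Reciprocity: 71 ≡ 3 and 89 ≡ 1 (mod 4), so (71/89) = +(89/71).
Reduce top mod 71: now compute (18/71).
Pull out 2: since 71 ≡ 7 (mod 8), (2/71) = +1.
Reciprocity: 9 ≡ 1 and 71 ≡ 3 (mod 4), so (9/71) = +(71/9).
Reduce top mod 9: now compute (8/9).
Pull out 2^3: since 9 ≡ 1 (mod 8), (2/9) = +1, so (2/9)^3 = +1.
Reached (1/9) = 1. Collecting the sign flips along the way, the symbol is +1.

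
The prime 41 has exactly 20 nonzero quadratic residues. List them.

1 2 4 5 8 9 10 16 18 20 21 23 25 31 32 33 36 37 39 40

Square k = 1,…,20 (k and 41−k give the same square):
1²=1, 2²=4, 3²=9, 4²=16, 5²=25, 6²=36, 7²≡8, 8²≡23, 9²≡40, 10²≡18, 11²≡39, 12²≡21, 13²≡5, 14²≡32, 15²≡20, 16²≡10, 17²≡2, 18²≡37, 19²≡33, 20²≡31 (mod 41).
So the quadratic residues mod 41 are {1, 2, 4, 5, 8, 9, 10, 16, 18, 20, 21, 23, 25, 31, 32, 33, 36, 37, 39, 40}.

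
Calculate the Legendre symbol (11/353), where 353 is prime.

1

Euler's criterion: (11/353) ≡ 11^176 (mod 353).
11^2 ≡ 121 (mod 353)
11^4 ≡ 168 (mod 353)
11^8 ≡ 337 (mod 353)
11^16 ≡ 256 (mod 353)
11^32 ≡ 231 (mod 353)
11^64 ≡ 58 (mod 353)
11^128 ≡ 187 (mod 353)
11^176 = 11^(128+32+16) ≡ 1 (mod 353).
Result is 1, so (11/353) = 1.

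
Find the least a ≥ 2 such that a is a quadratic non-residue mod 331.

2

(2/331) = −1, so 2 is the smallest positive non-residue mod 331.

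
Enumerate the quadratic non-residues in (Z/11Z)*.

Square k = 1,…,5 (k and 11−k give the same square):
1²=1, 2²=4, 3²=9, 4²≡5, 5²≡3 (mod 11).
The residues are {1, 3, 4, 5, 9}; the non-residues are the remaining 5 nonzero classes.

2 6 7 8 10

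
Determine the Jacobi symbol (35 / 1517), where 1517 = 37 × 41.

1

Reciprocity: 35 ≡ 3 and 1517 ≡ 1 (mod 4), so (35/1517) = +(1517/35).
Reduce top mod 35: now compute (12/35).
Pull out 2^2: since 35 ≡ 3 (mod 8), (2/35) = -1, so (2/35)^2 = +1.
Reciprocity: 3 ≡ 3 and 35 ≡ 3 (mod 4), so (3/35) = −(35/3).
Reduce top mod 3: now compute (2/3).
Pull out 2: since 3 ≡ 3 (mod 8), (2/3) = -1.
Reached (1/3) = 1. Collecting the sign flips along the way, the symbol is +1.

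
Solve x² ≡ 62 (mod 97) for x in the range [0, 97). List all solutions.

97 ≡ 1 (mod 4), so we find a root by search.
Trying successive values, 16² = 256 ≡ 62 (mod 97). The other root is 97 − 16 = 81.

16, 81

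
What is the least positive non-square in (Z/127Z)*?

(2/127) = +1, so 2 is a residue.
(3/127) = −1, so 3 is the smallest positive non-residue mod 127.

3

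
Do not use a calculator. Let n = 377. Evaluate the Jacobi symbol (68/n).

Pull out 2^2: since 377 ≡ 1 (mod 8), (2/377) = +1, so (2/377)^2 = +1.
Reciprocity: 17 ≡ 1 and 377 ≡ 1 (mod 4), so (17/377) = +(377/17).
Reduce top mod 17: now compute (3/17).
Reciprocity: 3 ≡ 3 and 17 ≡ 1 (mod 4), so (3/17) = +(17/3).
Reduce top mod 3: now compute (2/3).
Pull out 2: since 3 ≡ 3 (mod 8), (2/3) = -1.
Reached (1/3) = 1. Collecting the sign flips along the way, the symbol is -1.

-1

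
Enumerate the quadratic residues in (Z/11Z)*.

Square k = 1,…,5 (k and 11−k give the same square):
1²=1, 2²=4, 3²=9, 4²≡5, 5²≡3 (mod 11).
So the quadratic residues mod 11 are {1, 3, 4, 5, 9}.

1,3,4,5,9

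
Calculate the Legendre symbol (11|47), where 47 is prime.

Reciprocity: 11 ≡ 3 and 47 ≡ 3 (mod 4), so (11/47) = −(47/11).
Reduce top mod 11: now compute (3/11).
Reciprocity: 3 ≡ 3 and 11 ≡ 3 (mod 4), so (3/11) = −(11/3).
Reduce top mod 3: now compute (2/3).
Pull out 2: since 3 ≡ 3 (mod 8), (2/3) = -1.
Reached (1/3) = 1. Collecting the sign flips along the way, the symbol is -1.

-1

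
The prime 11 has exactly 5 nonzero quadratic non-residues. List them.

2, 6, 7, 8, 10

Square k = 1,…,5 (k and 11−k give the same square):
1²=1, 2²=4, 3²=9, 4²≡5, 5²≡3 (mod 11).
The residues are {1, 3, 4, 5, 9}; the non-residues are the remaining 5 nonzero classes.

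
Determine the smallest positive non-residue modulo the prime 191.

(2/191) = +1, so 2 is a residue.
(3/191) = +1, so 3 is a residue.
(4/191) = +1, so 4 is a residue.
(5/191) = +1, so 5 is a residue.
(6/191) = +1, so 6 is a residue.
(7/191) = −1, so 7 is the smallest positive non-residue mod 191.

7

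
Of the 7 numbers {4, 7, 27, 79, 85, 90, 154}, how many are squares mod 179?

(4/179) = +1 → QR.
(7/179) = -1 → non-residue.
(27/179) = +1 → QR.
(79/179) = -1 → non-residue.
(85/179) = +1 → QR.
(90/179) = -1 → non-residue.
(154/179) = -1 → non-residue.
Total quadratic residues among the 7: 3.

3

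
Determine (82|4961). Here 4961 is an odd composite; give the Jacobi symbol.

Pull out 2: since 4961 ≡ 1 (mod 8), (2/4961) = +1.
Reciprocity: 41 ≡ 1 and 4961 ≡ 1 (mod 4), so (41/4961) = +(4961/41).
Reduce top mod 41: now compute (0/41).
Top reduces to 0: gcd > 1, so the symbol is 0.

0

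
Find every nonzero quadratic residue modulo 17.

Square k = 1,…,8 (k and 17−k give the same square):
1²=1, 2²=4, 3²=9, 4²=16, 5²≡8, 6²≡2, 7²≡15, 8²≡13 (mod 17).
So the quadratic residues mod 17 are {1, 2, 4, 8, 9, 13, 15, 16}.

1,2,4,8,9,13,15,16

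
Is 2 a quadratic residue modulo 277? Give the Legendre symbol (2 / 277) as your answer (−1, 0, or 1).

Euler's criterion: (2/277) ≡ 2^138 (mod 277).
2^2 ≡ 4 (mod 277)
2^4 ≡ 16 (mod 277)
2^8 ≡ 256 (mod 277)
2^16 ≡ 164 (mod 277)
2^32 ≡ 27 (mod 277)
2^64 ≡ 175 (mod 277)
2^128 ≡ 155 (mod 277)
2^138 = 2^(128+8+2) ≡ 276 (mod 277).
Result is 276 ≡ −1, so (2/277) = −1.

-1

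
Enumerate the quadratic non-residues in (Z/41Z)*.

3,6,7,11,12,13,14,15,17,19,22,24,26,27,28,29,30,34,35,38

Square k = 1,…,20 (k and 41−k give the same square):
1²=1, 2²=4, 3²=9, 4²=16, 5²=25, 6²=36, 7²≡8, 8²≡23, 9²≡40, 10²≡18, 11²≡39, 12²≡21, 13²≡5, 14²≡32, 15²≡20, 16²≡10, 17²≡2, 18²≡37, 19²≡33, 20²≡31 (mod 41).
The residues are {1, 2, 4, 5, 8, 9, 10, 16, 18, 20, 21, 23, 25, 31, 32, 33, 36, 37, 39, 40}; the non-residues are the remaining 20 nonzero classes.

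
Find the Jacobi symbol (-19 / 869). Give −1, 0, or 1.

First reduce: -19 ≡ 850 (mod 869).
Pull out 2: since 869 ≡ 5 (mod 8), (2/869) = -1.
Reciprocity: 425 ≡ 1 and 869 ≡ 1 (mod 4), so (425/869) = +(869/425).
Reduce top mod 425: now compute (19/425).
Reciprocity: 19 ≡ 3 and 425 ≡ 1 (mod 4), so (19/425) = +(425/19).
Reduce top mod 19: now compute (7/19).
Reciprocity: 7 ≡ 3 and 19 ≡ 3 (mod 4), so (7/19) = −(19/7).
Reduce top mod 7: now compute (5/7).
Reciprocity: 5 ≡ 1 and 7 ≡ 3 (mod 4), so (5/7) = +(7/5).
Reduce top mod 5: now compute (2/5).
Pull out 2: since 5 ≡ 5 (mod 8), (2/5) = -1.
Reached (1/5) = 1. Collecting the sign flips along the way, the symbol is -1.

-1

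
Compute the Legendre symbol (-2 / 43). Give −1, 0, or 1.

Euler's criterion: (-2/43) ≡ 41^21 (mod 43).
41^2 ≡ 4 (mod 43)
41^4 ≡ 16 (mod 43)
41^8 ≡ 41 (mod 43)
41^16 ≡ 4 (mod 43)
41^21 = 41^(16+4+1) ≡ 1 (mod 43).
Result is 1, so (-2/43) = 1.

1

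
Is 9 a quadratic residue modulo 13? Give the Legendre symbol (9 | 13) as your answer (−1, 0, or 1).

1

Reciprocity: 9 ≡ 1 and 13 ≡ 1 (mod 4), so (9/13) = +(13/9).
Reduce top mod 9: now compute (4/9).
Pull out 2^2: since 9 ≡ 1 (mod 8), (2/9) = +1, so (2/9)^2 = +1.
Reached (1/9) = 1. Collecting the sign flips along the way, the symbol is +1.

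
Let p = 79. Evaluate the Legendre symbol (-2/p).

First reduce: -2 ≡ 77 (mod 79).
Reciprocity: 77 ≡ 1 and 79 ≡ 3 (mod 4), so (77/79) = +(79/77).
Reduce top mod 77: now compute (2/77).
Pull out 2: since 77 ≡ 5 (mod 8), (2/77) = -1.
Reached (1/77) = 1. Collecting the sign flips along the way, the symbol is -1.

-1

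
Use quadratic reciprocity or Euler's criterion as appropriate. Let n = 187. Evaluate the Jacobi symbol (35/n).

Reciprocity: 35 ≡ 3 and 187 ≡ 3 (mod 4), so (35/187) = −(187/35).
Reduce top mod 35: now compute (12/35).
Pull out 2^2: since 35 ≡ 3 (mod 8), (2/35) = -1, so (2/35)^2 = +1.
Reciprocity: 3 ≡ 3 and 35 ≡ 3 (mod 4), so (3/35) = −(35/3).
Reduce top mod 3: now compute (2/3).
Pull out 2: since 3 ≡ 3 (mod 8), (2/3) = -1.
Reached (1/3) = 1. Collecting the sign flips along the way, the symbol is -1.

-1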